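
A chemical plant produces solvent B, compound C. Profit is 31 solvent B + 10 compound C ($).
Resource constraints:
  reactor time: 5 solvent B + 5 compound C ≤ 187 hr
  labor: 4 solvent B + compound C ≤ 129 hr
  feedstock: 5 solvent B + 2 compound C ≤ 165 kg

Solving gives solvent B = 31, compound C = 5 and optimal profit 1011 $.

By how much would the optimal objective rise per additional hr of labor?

At the optimum: reactor time uses 180 of 187 (slack = 7); labor uses 129 of 129 (binding); feedstock uses 165 of 165 (binding).
Slack constraints have shadow price 0 (complementary slackness).
Dual feasibility on the basic columns requires 4·y_labor + 5·y_feedstock = 31, 1·y_labor + 2·y_feedstock = 10.
Solving: y_labor = 4, y_feedstock = 3.
Shadow price of labor = 4.

4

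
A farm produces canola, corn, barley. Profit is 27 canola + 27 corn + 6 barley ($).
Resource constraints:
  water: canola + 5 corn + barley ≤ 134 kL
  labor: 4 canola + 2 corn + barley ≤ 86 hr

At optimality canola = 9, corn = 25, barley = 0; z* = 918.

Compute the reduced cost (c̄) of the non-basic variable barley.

-3

Both water and labor are binding at x*.
The binding rows give the dual system: 1·y_water + 4·y_labor = 27 and 5·y_water + 2·y_labor = 27.
This yields shadow prices y_water = 3, y_labor = 6.
Reduced cost of barley: c₃ − yᵀa₃ = 6 − (3·1 + 6·1) = 6 − 9 = -3.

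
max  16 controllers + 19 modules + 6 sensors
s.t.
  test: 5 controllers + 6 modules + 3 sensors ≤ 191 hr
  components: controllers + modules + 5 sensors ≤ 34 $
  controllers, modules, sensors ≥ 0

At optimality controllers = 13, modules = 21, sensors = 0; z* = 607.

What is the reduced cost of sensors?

At the optimum: test uses 191 of 191 (binding); components uses 34 of 34 (binding).
The binding rows give the dual system: 5·y_test + 1·y_components = 16 and 6·y_test + 1·y_components = 19.
This yields shadow prices y_test = 3, y_components = 1.
Reduced cost of sensors: c₃ − yᵀa₃ = 6 − (3·3 + 1·5) = 6 − 14 = -8.

-8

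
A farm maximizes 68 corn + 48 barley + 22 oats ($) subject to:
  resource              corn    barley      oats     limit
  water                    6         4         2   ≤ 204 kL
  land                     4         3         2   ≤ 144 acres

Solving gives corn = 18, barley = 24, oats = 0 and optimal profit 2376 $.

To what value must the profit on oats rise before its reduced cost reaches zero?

Both water and land are binding at x*.
From A_Bᵀ y = c: 6·y_water + 4·y_land = 68; 4·y_water + 3·y_land = 48.
This yields shadow prices y_water = 6, y_land = 8.
oats enters the basis when its profit ≥ yᵀa₃ = 6·2 + 8·2 = 28.

28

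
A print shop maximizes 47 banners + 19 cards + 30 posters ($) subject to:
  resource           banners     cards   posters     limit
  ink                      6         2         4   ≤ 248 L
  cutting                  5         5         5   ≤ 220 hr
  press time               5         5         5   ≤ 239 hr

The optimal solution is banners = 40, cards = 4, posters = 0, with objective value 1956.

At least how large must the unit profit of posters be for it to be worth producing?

Binding: ink and cutting. Non-binding: press time (19 unused).
Since press time is not tight, its dual is 0.
From A_Bᵀ y = c: 6·y_ink + 5·y_cutting = 47; 2·y_ink + 5·y_cutting = 19.
This yields shadow prices y_ink = 7, y_cutting = 1.
posters enters the basis when its profit ≥ yᵀa₃ = 7·4 + 1·5 = 33.

33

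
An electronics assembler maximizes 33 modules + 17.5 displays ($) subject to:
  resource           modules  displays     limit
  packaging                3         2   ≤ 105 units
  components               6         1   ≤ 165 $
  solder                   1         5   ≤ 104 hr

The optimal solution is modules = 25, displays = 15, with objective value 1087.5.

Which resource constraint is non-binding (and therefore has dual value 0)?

solder

packaging: 105/105 (binding)
components: 165/165 (binding)
solder: 100/104 (slack 4)
By complementary slackness, a constraint with positive slack has shadow price 0 → solder.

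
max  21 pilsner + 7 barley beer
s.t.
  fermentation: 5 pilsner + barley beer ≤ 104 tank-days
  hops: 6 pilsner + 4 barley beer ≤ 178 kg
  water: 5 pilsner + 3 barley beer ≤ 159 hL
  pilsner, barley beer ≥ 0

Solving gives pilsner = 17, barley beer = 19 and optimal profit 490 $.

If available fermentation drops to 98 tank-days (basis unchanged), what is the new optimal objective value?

At the optimum: fermentation uses 104 of 104 (binding); hops uses 178 of 178 (binding); water uses 142 of 159 (slack = 17).
Slack constraints have shadow price 0 (complementary slackness).
The binding rows give the dual system: 5·y_fermentation + 6·y_hops = 21 and 1·y_fermentation + 4·y_hops = 7.
→ y_fermentation = 3 and y_hops = 1.
Δz = y_fermentation·Δb = 3 × (-6) = -18, so new z* = 490 − 18 = 472.

472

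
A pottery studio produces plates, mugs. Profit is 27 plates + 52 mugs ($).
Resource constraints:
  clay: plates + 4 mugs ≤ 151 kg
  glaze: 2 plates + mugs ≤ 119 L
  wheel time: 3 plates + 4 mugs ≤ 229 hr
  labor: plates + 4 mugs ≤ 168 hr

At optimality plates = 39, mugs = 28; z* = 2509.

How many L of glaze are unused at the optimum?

13

glaze used = 2·39 + 1·28 = 106; slack = 119 − 106 = 13.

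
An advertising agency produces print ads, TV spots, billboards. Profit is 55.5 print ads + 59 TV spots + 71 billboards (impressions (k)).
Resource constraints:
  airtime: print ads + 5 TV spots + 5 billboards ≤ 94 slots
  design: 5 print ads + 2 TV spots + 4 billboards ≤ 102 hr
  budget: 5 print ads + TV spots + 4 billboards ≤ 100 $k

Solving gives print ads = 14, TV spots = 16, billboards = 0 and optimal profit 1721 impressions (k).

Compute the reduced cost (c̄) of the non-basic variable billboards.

Binding: airtime and design. Non-binding: budget (14 unused).
Since budget is not tight, its dual is 0.
From A_Bᵀ y = c: 1·y_airtime + 5·y_design = 55.5; 5·y_airtime + 2·y_design = 59.
→ y_airtime = 8 and y_design = 9.5.
Reduced cost of billboards: c₃ − yᵀa₃ = 71 − (8·5 + 9.5·4) = 71 − 78 = -7.

-7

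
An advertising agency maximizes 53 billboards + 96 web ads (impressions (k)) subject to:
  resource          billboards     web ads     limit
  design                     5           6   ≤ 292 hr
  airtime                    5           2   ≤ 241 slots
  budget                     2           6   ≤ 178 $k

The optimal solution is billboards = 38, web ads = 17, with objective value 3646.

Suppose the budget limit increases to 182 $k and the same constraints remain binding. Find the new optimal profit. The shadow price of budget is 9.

3682

Δb = 4, so new z* = 3646 + (9)·(4) = 3646 + 36 = 3682.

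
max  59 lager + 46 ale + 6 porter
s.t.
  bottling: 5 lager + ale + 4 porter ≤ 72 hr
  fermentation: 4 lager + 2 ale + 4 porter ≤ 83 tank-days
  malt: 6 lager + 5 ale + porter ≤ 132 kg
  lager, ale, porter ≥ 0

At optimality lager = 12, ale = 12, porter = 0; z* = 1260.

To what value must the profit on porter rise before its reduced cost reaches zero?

13

Binding: bottling and malt. Non-binding: fermentation (11 unused).
Slack constraints have shadow price 0 (complementary slackness).
The binding rows give the dual system: 5·y_bottling + 6·y_malt = 59 and 1·y_bottling + 5·y_malt = 46.
Solving: y_bottling = 1, y_malt = 9.
porter enters the basis when its profit ≥ yᵀa₃ = 1·4 + 9·1 = 13.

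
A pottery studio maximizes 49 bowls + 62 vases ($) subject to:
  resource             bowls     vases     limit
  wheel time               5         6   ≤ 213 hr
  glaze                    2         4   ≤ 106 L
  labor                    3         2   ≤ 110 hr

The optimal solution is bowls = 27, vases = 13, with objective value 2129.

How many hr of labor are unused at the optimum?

labor used = 3·27 + 2·13 = 107; slack = 110 − 107 = 3.

3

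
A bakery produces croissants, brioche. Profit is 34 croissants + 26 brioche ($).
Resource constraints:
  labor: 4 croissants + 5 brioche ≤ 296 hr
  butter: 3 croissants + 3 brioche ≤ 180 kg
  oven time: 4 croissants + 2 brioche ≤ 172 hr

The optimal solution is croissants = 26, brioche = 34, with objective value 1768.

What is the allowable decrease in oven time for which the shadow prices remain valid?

44

Binding constraints: butter, oven time. The basis is B = [[3,3],[4,2]] with det -6.
Per unit decrease in oven time, x* moves by d = (-0.5, 0.5).
The basis stays optimal until labor becomes binding; allowable decrease = 44 hr.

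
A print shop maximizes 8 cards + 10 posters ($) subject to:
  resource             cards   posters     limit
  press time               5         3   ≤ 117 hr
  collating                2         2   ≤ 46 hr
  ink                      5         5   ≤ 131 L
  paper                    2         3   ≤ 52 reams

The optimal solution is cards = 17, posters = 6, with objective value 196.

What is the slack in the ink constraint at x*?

16

ink used = 5·17 + 5·6 = 115; slack = 131 − 115 = 16.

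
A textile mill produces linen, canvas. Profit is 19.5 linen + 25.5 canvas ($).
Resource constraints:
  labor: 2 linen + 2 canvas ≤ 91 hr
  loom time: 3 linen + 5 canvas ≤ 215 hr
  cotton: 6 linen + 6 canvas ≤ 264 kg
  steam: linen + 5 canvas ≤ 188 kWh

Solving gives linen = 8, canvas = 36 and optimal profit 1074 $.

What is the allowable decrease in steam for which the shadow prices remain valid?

Binding constraints: cotton, steam. The basis is B = [[6,6],[1,5]] with det 24.
Per unit decrease in steam, x* moves by d = (0.25, -0.25).
The basis stays optimal until canvas reaches 0; allowable decrease = 144 kWh.

144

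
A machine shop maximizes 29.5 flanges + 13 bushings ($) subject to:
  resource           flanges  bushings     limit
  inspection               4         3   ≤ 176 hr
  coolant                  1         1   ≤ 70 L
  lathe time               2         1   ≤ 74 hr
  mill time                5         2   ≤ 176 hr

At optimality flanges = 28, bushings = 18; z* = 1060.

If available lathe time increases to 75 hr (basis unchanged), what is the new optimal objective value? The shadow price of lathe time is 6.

Δb = 1, so new z* = 1060 + (6)·(1) = 1060 + 6 = 1066.

1066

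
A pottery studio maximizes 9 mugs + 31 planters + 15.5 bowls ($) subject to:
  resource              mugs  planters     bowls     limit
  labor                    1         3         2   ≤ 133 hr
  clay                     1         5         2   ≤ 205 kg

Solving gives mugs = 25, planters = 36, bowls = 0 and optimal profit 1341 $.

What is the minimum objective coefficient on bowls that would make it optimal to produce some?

18

Both labor and clay are binding at x*.
From A_Bᵀ y = c: 1·y_labor + 1·y_clay = 9; 3·y_labor + 5·y_clay = 31.
→ y_labor = 7 and y_clay = 2.
bowls enters the basis when its profit ≥ yᵀa₃ = 7·2 + 2·2 = 18.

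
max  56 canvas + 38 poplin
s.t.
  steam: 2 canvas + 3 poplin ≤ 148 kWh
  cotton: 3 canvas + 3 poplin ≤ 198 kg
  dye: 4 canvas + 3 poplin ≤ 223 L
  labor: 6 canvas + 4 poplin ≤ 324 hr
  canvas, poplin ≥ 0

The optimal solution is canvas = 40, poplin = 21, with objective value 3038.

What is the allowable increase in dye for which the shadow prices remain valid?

1

Binding constraints: dye, labor. The basis is B = [[4,3],[6,4]] with det -2.
Per unit increase in dye, x* moves by d = (-2, 3).
The basis stays optimal until steam becomes binding; allowable increase = 1 L.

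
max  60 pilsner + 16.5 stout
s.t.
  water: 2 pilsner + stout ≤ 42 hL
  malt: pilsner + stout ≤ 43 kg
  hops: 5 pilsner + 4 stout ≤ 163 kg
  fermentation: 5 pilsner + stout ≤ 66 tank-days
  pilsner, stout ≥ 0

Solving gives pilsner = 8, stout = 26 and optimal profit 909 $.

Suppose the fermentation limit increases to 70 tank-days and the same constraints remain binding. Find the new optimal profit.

At the optimum: water uses 42 of 42 (binding); malt uses 34 of 43 (slack = 9); hops uses 144 of 163 (slack = 19); fermentation uses 66 of 66 (binding).
By complementary slackness, y = 0 for the non-binding constraints.
From A_Bᵀ y = c: 2·y_water + 5·y_fermentation = 60; 1·y_water + 1·y_fermentation = 16.5.
This yields shadow prices y_water = 7.5, y_fermentation = 9.
Δz = y_fermentation·Δb = 9 × (4) = 36, so new z* = 909 + 36 = 945.

945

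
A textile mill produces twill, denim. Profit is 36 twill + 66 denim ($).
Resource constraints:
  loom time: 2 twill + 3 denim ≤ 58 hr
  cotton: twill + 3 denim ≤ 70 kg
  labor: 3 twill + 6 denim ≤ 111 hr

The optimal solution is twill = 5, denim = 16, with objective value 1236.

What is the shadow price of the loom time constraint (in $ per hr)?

6

At the optimum: loom time uses 58 of 58 (binding); cotton uses 53 of 70 (slack = 17); labor uses 111 of 111 (binding).
By complementary slackness, y = 0 for the non-binding constraint.
From A_Bᵀ y = c: 2·y_loom time + 3·y_labor = 36; 3·y_loom time + 6·y_labor = 66.
Solving: y_loom time = 6, y_labor = 8.
Shadow price of loom time = 6.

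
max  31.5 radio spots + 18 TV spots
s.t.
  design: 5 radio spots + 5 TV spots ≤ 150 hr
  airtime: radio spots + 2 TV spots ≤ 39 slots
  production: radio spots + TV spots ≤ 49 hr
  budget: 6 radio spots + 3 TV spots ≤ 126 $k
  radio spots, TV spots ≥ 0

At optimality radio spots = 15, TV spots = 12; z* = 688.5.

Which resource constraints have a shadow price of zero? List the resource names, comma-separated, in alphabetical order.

design: 135/150 (slack 15)
airtime: 39/39 (binding)
production: 27/49 (slack 22)
budget: 126/126 (binding)
By complementary slackness, a constraint with positive slack has shadow price 0 → design, production.

design, production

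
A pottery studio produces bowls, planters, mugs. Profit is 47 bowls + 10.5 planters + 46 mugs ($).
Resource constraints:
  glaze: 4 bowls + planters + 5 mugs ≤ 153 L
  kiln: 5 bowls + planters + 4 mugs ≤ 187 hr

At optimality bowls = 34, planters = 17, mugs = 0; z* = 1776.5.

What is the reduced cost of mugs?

Check each constraint at x*: glaze 153/153 (tight); kiln 187/187 (tight).
Dual feasibility on the basic columns requires 4·y_glaze + 5·y_kiln = 47, 1·y_glaze + 1·y_kiln = 10.5.
Solving: y_glaze = 5.5, y_kiln = 5.
Reduced cost of mugs: c₃ − yᵀa₃ = 46 − (5.5·5 + 5·4) = 46 − 47.5 = -1.5.

-1.5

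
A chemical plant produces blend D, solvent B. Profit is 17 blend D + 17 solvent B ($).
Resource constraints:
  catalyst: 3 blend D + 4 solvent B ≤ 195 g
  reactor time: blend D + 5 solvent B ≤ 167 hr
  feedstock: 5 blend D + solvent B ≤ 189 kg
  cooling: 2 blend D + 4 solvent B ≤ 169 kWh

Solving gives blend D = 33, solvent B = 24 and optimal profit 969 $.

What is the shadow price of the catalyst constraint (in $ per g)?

Check each constraint at x*: catalyst 195/195 (tight); reactor time 153/167 (slack 14); feedstock 189/189 (tight); cooling 162/169 (slack 7).
By complementary slackness, y = 0 for the non-binding constraints.
From A_Bᵀ y = c: 3·y_catalyst + 5·y_feedstock = 17; 4·y_catalyst + 1·y_feedstock = 17.
Solving: y_catalyst = 4, y_feedstock = 1.
Shadow price of catalyst = 4.

4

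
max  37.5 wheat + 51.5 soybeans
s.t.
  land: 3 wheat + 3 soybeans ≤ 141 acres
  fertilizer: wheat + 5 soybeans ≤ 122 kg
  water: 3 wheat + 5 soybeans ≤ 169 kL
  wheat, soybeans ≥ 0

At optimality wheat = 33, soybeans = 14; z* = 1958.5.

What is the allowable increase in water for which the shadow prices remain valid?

Binding constraints: land, water. The basis is B = [[3,3],[3,5]] with det 6.
Per unit increase in water, x* moves by d = (-0.5, 0.5).
The basis stays optimal until fertilizer becomes binding; allowable increase = 9.5 kL.

9.5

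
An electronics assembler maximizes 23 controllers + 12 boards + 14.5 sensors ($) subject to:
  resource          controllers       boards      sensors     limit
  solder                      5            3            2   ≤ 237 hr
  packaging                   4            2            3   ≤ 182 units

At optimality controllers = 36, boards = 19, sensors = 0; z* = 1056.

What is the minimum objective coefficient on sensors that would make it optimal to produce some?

Check each constraint at x*: solder 237/237 (tight); packaging 182/182 (tight).
From A_Bᵀ y = c: 5·y_solder + 4·y_packaging = 23; 3·y_solder + 2·y_packaging = 12.
This yields shadow prices y_solder = 1, y_packaging = 4.5.
sensors enters the basis when its profit ≥ yᵀa₃ = 1·2 + 4.5·3 = 15.5.

15.5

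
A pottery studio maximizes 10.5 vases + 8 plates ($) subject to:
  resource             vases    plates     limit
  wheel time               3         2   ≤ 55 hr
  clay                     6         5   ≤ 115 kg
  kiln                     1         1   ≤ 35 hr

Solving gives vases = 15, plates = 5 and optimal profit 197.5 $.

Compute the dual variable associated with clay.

Check each constraint at x*: wheel time 55/55 (tight); clay 115/115 (tight); kiln 20/35 (slack 15).
Since kiln is not tight, its dual is 0.
The binding rows give the dual system: 3·y_wheel time + 6·y_clay = 10.5 and 2·y_wheel time + 5·y_clay = 8.
→ y_wheel time = 1.5 and y_clay = 1.
Shadow price of clay = 1.

1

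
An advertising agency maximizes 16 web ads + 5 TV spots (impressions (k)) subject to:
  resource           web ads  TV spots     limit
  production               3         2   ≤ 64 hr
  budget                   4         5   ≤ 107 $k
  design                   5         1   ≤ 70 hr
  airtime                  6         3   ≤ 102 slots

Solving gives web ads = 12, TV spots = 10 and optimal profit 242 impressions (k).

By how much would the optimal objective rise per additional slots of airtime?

Check each constraint at x*: production 56/64 (slack 8); budget 98/107 (slack 9); design 70/70 (tight); airtime 102/102 (tight).
Since production, budget are not tight, their duals are 0.
The binding rows give the dual system: 5·y_design + 6·y_airtime = 16 and 1·y_design + 3·y_airtime = 5.
Solving: y_design = 2, y_airtime = 1.
Shadow price of airtime = 1.

1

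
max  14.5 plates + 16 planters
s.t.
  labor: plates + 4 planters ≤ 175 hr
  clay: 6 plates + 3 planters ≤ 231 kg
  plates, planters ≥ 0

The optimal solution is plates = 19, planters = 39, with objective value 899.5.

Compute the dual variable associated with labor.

Check each constraint at x*: labor 175/175 (tight); clay 231/231 (tight).
The binding rows give the dual system: 1·y_labor + 6·y_clay = 14.5 and 4·y_labor + 3·y_clay = 16.
→ y_labor = 2.5 and y_clay = 2.
Shadow price of labor = 2.5.

2.5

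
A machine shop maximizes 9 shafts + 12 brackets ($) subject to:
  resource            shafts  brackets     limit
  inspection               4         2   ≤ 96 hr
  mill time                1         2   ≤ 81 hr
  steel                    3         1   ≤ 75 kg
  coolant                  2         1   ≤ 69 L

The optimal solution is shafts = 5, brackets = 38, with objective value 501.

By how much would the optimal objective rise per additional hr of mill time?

At the optimum: inspection uses 96 of 96 (binding); mill time uses 81 of 81 (binding); steel uses 53 of 75 (slack = 22); coolant uses 48 of 69 (slack = 21).
By complementary slackness, y = 0 for the non-binding constraints.
Dual feasibility on the basic columns requires 4·y_inspection + 1·y_mill time = 9, 2·y_inspection + 2·y_mill time = 12.
This yields shadow prices y_inspection = 1, y_mill time = 5.
Shadow price of mill time = 5.

5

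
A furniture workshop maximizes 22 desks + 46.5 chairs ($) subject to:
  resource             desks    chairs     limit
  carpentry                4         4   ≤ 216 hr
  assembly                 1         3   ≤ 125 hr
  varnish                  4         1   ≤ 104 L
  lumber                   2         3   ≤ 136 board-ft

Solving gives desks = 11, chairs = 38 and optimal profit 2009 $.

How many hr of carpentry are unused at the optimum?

20

carpentry used = 4·11 + 4·38 = 196; slack = 216 − 196 = 20.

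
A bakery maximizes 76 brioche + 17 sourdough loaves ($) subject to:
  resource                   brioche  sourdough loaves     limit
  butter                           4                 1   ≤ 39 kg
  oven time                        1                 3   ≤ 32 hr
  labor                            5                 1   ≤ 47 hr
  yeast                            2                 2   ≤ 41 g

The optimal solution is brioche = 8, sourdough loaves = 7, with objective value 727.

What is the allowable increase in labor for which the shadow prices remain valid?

1.75

Binding constraints: butter, labor. The basis is B = [[4,1],[5,1]] with det -1.
Per unit increase in labor, x* moves by d = (1, -4).
The basis stays optimal until sourdough loaves reaches 0; allowable increase = 1.75 hr.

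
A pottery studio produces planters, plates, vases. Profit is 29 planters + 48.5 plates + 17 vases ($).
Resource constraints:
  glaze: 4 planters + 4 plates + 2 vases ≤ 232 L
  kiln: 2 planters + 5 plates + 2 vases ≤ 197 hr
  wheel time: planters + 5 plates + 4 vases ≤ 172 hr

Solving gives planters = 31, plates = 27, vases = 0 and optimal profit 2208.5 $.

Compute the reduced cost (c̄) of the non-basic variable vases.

-4

At the optimum: glaze uses 232 of 232 (binding); kiln uses 197 of 197 (binding); wheel time uses 166 of 172 (slack = 6).
By complementary slackness, y = 0 for the non-binding constraint.
From A_Bᵀ y = c: 4·y_glaze + 2·y_kiln = 29; 4·y_glaze + 5·y_kiln = 48.5.
→ y_glaze = 4 and y_kiln = 6.5.
Reduced cost of vases: c₃ − yᵀa₃ = 17 − (4·2 + 6.5·2) = 17 − 21 = -4.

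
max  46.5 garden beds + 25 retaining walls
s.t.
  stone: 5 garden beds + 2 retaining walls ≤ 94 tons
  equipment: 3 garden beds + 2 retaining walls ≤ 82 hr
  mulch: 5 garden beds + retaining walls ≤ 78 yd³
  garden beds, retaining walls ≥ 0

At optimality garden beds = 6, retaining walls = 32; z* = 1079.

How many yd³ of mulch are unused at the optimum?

16

mulch used = 5·6 + 1·32 = 62; slack = 78 − 62 = 16.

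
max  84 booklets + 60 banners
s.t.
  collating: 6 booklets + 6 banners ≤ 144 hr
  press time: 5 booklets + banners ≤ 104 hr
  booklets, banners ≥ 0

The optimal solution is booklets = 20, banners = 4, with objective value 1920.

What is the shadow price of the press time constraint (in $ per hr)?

At the optimum: collating uses 144 of 144 (binding); press time uses 104 of 104 (binding).
Dual feasibility on the basic columns requires 6·y_collating + 5·y_press time = 84, 6·y_collating + 1·y_press time = 60.
This yields shadow prices y_collating = 9, y_press time = 6.
Shadow price of press time = 6.

6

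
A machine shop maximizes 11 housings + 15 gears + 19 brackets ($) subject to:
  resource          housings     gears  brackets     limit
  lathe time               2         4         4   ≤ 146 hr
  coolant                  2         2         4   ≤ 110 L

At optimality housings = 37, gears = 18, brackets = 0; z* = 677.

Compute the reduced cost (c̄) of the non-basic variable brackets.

Check each constraint at x*: lathe time 146/146 (tight); coolant 110/110 (tight).
From A_Bᵀ y = c: 2·y_lathe time + 2·y_coolant = 11; 4·y_lathe time + 2·y_coolant = 15.
This yields shadow prices y_lathe time = 2, y_coolant = 3.5.
Reduced cost of brackets: c₃ − yᵀa₃ = 19 − (2·4 + 3.5·4) = 19 − 22 = -3.

-3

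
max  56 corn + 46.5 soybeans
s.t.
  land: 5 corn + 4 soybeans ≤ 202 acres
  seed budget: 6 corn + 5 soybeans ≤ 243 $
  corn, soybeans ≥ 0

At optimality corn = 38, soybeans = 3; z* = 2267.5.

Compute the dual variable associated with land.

1

Both land and seed budget are binding at x*.
Dual feasibility on the basic columns requires 5·y_land + 6·y_seed budget = 56, 4·y_land + 5·y_seed budget = 46.5.
This yields shadow prices y_land = 1, y_seed budget = 8.5.
Shadow price of land = 1.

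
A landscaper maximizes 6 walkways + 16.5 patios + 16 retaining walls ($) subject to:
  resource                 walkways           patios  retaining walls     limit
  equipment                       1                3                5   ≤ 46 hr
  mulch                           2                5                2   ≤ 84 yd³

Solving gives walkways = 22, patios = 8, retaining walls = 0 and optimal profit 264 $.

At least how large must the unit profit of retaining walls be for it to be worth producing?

18

Both equipment and mulch are binding at x*.
Dual feasibility on the basic columns requires 1·y_equipment + 2·y_mulch = 6, 3·y_equipment + 5·y_mulch = 16.5.
→ y_equipment = 3 and y_mulch = 1.5.
retaining walls enters the basis when its profit ≥ yᵀa₃ = 3·5 + 1.5·2 = 18.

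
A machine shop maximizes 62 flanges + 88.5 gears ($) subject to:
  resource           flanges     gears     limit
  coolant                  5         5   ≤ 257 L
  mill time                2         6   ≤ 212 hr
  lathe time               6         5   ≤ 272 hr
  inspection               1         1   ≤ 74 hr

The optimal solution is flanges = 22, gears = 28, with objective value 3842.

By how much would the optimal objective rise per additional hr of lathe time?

At the optimum: coolant uses 250 of 257 (slack = 7); mill time uses 212 of 212 (binding); lathe time uses 272 of 272 (binding); inspection uses 50 of 74 (slack = 24).
Slack constraints have shadow price 0 (complementary slackness).
The binding rows give the dual system: 2·y_mill time + 6·y_lathe time = 62 and 6·y_mill time + 5·y_lathe time = 88.5.
→ y_mill time = 8.5 and y_lathe time = 7.5.
Shadow price of lathe time = 7.5.

7.5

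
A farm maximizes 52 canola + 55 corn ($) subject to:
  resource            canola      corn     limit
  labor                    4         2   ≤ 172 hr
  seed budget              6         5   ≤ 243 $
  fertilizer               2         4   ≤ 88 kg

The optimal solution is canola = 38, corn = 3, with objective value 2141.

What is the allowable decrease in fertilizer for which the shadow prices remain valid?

7

Binding constraints: seed budget, fertilizer. The basis is B = [[6,5],[2,4]] with det 14.
Per unit decrease in fertilizer, x* moves by d = (0.3571, -0.4286).
The basis stays optimal until corn reaches 0; allowable decrease = 7 kg.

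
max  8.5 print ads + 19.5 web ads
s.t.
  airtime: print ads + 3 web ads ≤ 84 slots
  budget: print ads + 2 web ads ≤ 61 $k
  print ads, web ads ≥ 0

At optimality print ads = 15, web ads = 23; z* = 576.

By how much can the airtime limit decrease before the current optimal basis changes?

23

Binding constraints: airtime, budget. The basis is B = [[1,3],[1,2]] with det -1.
Per unit decrease in airtime, x* moves by d = (2, -1).
The basis stays optimal until web ads reaches 0; allowable decrease = 23 slots.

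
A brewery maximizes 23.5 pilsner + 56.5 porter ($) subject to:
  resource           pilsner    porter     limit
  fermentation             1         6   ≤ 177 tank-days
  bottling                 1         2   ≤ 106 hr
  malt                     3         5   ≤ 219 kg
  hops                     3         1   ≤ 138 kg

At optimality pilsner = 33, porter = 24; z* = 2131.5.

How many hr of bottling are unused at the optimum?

bottling used = 1·33 + 2·24 = 81; slack = 106 − 81 = 25.

25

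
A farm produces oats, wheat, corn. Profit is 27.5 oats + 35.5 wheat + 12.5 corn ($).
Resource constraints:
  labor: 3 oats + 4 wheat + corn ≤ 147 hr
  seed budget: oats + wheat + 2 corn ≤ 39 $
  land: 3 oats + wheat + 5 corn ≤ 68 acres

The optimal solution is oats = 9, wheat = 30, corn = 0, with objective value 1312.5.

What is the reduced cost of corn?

-2.5

Check each constraint at x*: labor 147/147 (tight); seed budget 39/39 (tight); land 57/68 (slack 11).
By complementary slackness, y = 0 for the non-binding constraint.
From A_Bᵀ y = c: 3·y_labor + 1·y_seed budget = 27.5; 4·y_labor + 1·y_seed budget = 35.5.
This yields shadow prices y_labor = 8, y_seed budget = 3.5.
Reduced cost of corn: c₃ − yᵀa₃ = 12.5 − (8·1 + 3.5·2) = 12.5 − 15 = -2.5.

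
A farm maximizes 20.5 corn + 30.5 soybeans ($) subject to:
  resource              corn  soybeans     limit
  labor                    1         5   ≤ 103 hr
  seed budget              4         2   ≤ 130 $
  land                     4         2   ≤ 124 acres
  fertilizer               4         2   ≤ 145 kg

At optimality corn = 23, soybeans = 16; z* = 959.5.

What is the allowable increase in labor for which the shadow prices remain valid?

Binding constraints: labor, land. The basis is B = [[1,5],[4,2]] with det -18.
Per unit increase in labor, x* moves by d = (-0.1111, 0.2222).
The basis stays optimal until corn reaches 0; allowable increase = 207 hr.

207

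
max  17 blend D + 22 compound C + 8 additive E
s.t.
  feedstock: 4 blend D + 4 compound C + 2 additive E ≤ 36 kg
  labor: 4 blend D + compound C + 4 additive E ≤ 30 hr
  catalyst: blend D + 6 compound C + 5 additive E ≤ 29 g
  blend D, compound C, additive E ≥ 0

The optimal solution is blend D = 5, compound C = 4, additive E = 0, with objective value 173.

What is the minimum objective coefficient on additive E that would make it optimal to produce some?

13

Check each constraint at x*: feedstock 36/36 (tight); labor 24/30 (slack 6); catalyst 29/29 (tight).
Slack constraints have shadow price 0 (complementary slackness).
The binding rows give the dual system: 4·y_feedstock + 1·y_catalyst = 17 and 4·y_feedstock + 6·y_catalyst = 22.
→ y_feedstock = 4 and y_catalyst = 1.
additive E enters the basis when its profit ≥ yᵀa₃ = 4·2 + 1·5 = 13.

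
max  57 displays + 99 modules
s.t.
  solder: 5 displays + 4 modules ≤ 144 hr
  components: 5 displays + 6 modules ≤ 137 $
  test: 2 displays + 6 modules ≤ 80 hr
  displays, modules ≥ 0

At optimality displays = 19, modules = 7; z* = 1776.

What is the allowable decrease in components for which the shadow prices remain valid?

57

Binding constraints: components, test. The basis is B = [[5,6],[2,6]] with det 18.
Per unit decrease in components, x* moves by d = (-0.3333, 0.1111).
The basis stays optimal until displays reaches 0; allowable decrease = 57 $.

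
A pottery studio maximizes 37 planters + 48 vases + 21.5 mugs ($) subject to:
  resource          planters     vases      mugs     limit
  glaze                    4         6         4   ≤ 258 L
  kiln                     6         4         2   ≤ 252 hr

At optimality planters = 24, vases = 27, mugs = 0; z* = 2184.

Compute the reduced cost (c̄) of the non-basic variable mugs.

-9.5

At the optimum: glaze uses 258 of 258 (binding); kiln uses 252 of 252 (binding).
From A_Bᵀ y = c: 4·y_glaze + 6·y_kiln = 37; 6·y_glaze + 4·y_kiln = 48.
Solving: y_glaze = 7, y_kiln = 1.5.
Reduced cost of mugs: c₃ − yᵀa₃ = 21.5 − (7·4 + 1.5·2) = 21.5 − 31 = -9.5.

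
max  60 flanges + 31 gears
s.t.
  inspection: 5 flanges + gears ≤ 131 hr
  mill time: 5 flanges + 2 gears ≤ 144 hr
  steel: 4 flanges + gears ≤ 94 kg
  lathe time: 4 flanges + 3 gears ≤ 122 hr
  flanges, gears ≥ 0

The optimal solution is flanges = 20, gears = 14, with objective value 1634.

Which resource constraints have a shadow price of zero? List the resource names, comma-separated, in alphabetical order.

inspection: 114/131 (slack 17)
mill time: 128/144 (slack 16)
steel: 94/94 (binding)
lathe time: 122/122 (binding)
By complementary slackness, a constraint with positive slack has shadow price 0 → inspection, mill time.

inspection, mill time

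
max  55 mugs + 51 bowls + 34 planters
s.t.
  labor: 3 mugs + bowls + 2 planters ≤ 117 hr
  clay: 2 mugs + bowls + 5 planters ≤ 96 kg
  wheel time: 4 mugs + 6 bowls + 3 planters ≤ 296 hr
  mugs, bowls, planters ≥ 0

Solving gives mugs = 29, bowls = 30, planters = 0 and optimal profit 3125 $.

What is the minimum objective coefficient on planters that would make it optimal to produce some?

Check each constraint at x*: labor 117/117 (tight); clay 88/96 (slack 8); wheel time 296/296 (tight).
Since clay is not tight, its dual is 0.
The binding rows give the dual system: 3·y_labor + 4·y_wheel time = 55 and 1·y_labor + 6·y_wheel time = 51.
→ y_labor = 9 and y_wheel time = 7.
planters enters the basis when its profit ≥ yᵀa₃ = 9·2 + 7·3 = 39.

39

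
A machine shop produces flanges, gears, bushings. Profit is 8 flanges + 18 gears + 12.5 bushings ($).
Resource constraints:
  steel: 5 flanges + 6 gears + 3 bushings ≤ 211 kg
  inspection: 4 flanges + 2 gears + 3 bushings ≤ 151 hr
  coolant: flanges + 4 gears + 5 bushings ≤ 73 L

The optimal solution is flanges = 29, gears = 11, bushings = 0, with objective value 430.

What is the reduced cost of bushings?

-5.5

At the optimum: steel uses 211 of 211 (binding); inspection uses 138 of 151 (slack = 13); coolant uses 73 of 73 (binding).
Slack constraints have shadow price 0 (complementary slackness).
The binding rows give the dual system: 5·y_steel + 1·y_coolant = 8 and 6·y_steel + 4·y_coolant = 18.
This yields shadow prices y_steel = 1, y_coolant = 3.
Reduced cost of bushings: c₃ − yᵀa₃ = 12.5 − (1·3 + 3·5) = 12.5 − 18 = -5.5.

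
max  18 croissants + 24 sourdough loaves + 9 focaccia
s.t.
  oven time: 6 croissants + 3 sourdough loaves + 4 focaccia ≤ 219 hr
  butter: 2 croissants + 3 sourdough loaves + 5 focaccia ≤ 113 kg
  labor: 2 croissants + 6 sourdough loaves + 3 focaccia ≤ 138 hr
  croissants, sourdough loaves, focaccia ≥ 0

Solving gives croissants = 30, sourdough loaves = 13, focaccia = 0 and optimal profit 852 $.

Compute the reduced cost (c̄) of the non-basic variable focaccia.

Binding: oven time and labor. Non-binding: butter (14 unused).
Since butter is not tight, its dual is 0.
The binding rows give the dual system: 6·y_oven time + 2·y_labor = 18 and 3·y_oven time + 6·y_labor = 24.
→ y_oven time = 2 and y_labor = 3.
Reduced cost of focaccia: c₃ − yᵀa₃ = 9 − (2·4 + 3·3) = 9 − 17 = -8.

-8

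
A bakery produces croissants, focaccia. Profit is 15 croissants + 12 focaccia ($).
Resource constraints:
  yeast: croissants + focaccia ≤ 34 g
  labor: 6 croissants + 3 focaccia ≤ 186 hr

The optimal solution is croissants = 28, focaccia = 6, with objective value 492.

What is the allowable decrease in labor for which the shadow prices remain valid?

Binding constraints: yeast, labor. The basis is B = [[1,1],[6,3]] with det -3.
Per unit decrease in labor, x* moves by d = (-0.3333, 0.3333).
The basis stays optimal until croissants reaches 0; allowable decrease = 84 hr.

84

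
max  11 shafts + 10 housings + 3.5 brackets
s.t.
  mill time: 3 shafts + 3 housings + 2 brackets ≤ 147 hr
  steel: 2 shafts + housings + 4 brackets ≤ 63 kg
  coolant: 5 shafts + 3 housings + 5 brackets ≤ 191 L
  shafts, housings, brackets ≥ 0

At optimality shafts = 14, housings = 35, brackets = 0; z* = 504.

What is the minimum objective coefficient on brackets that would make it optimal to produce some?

Binding: mill time and steel. Non-binding: coolant (16 unused).
By complementary slackness, y = 0 for the non-binding constraint.
From A_Bᵀ y = c: 3·y_mill time + 2·y_steel = 11; 3·y_mill time + 1·y_steel = 10.
→ y_mill time = 3 and y_steel = 1.
brackets enters the basis when its profit ≥ yᵀa₃ = 3·2 + 1·4 = 10.

10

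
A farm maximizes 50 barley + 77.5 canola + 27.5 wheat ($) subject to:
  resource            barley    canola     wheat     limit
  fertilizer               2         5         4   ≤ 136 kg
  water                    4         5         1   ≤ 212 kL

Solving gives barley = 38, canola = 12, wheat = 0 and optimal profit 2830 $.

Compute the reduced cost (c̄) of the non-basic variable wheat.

Check each constraint at x*: fertilizer 136/136 (tight); water 212/212 (tight).
Dual feasibility on the basic columns requires 2·y_fertilizer + 4·y_water = 50, 5·y_fertilizer + 5·y_water = 77.5.
Solving: y_fertilizer = 6, y_water = 9.5.
Reduced cost of wheat: c₃ − yᵀa₃ = 27.5 − (6·4 + 9.5·1) = 27.5 − 33.5 = -6.

-6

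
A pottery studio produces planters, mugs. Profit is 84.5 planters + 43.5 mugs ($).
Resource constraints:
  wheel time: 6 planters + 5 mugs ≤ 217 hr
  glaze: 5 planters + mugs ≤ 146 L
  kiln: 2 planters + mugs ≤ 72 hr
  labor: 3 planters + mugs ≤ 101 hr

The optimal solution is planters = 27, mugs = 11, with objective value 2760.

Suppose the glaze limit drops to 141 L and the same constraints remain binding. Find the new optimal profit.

Binding: wheel time and glaze. Non-binding: kiln (7 unused), labor (9 unused).
By complementary slackness, y = 0 for the non-binding constraints.
Dual feasibility on the basic columns requires 6·y_wheel time + 5·y_glaze = 84.5, 5·y_wheel time + 1·y_glaze = 43.5.
This yields shadow prices y_wheel time = 7, y_glaze = 8.5.
Δz = y_glaze·Δb = 8.5 × (-5) = -42.5, so new z* = 2760 − 42.5 = 2717.5.

2717.5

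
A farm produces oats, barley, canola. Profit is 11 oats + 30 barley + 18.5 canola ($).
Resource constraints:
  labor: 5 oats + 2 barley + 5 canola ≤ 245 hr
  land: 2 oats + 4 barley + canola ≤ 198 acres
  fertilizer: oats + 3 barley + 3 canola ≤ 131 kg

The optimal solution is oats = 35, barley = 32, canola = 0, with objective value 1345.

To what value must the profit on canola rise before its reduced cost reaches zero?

25.5

Check each constraint at x*: labor 239/245 (slack 6); land 198/198 (tight); fertilizer 131/131 (tight).
By complementary slackness, y = 0 for the non-binding constraint.
Dual feasibility on the basic columns requires 2·y_land + 1·y_fertilizer = 11, 4·y_land + 3·y_fertilizer = 30.
Solving: y_land = 1.5, y_fertilizer = 8.
canola enters the basis when its profit ≥ yᵀa₃ = 1.5·1 + 8·3 = 25.5.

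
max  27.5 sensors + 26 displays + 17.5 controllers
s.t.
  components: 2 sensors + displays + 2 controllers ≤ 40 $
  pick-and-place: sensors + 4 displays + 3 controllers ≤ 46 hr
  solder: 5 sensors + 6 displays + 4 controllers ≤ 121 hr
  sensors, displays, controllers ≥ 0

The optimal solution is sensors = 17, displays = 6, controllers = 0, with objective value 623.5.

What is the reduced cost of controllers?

Binding: components and solder. Non-binding: pick-and-place (5 unused).
Slack constraints have shadow price 0 (complementary slackness).
From A_Bᵀ y = c: 2·y_components + 5·y_solder = 27.5; 1·y_components + 6·y_solder = 26.
Solving: y_components = 5, y_solder = 3.5.
Reduced cost of controllers: c₃ − yᵀa₃ = 17.5 − (5·2 + 3.5·4) = 17.5 − 24 = -6.5.

-6.5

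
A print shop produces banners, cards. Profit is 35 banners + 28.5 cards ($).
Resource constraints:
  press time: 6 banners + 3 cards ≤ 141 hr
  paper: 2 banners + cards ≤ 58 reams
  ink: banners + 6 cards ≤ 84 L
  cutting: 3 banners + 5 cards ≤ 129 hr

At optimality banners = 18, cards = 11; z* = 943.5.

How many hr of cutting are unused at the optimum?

cutting used = 3·18 + 5·11 = 109; slack = 129 − 109 = 20.

20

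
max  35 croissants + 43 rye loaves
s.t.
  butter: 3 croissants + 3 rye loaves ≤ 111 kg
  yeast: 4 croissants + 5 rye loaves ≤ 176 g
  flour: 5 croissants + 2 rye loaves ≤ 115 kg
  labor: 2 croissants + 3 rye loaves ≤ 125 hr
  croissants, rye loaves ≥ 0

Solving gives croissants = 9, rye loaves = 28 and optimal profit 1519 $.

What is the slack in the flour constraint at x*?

14

flour used = 5·9 + 2·28 = 101; slack = 115 − 101 = 14.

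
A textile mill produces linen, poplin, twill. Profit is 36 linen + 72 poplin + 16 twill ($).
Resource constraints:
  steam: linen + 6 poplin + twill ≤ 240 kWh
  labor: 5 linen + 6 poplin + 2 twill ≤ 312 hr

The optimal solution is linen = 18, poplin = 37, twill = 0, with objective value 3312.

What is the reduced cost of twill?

Both steam and labor are binding at x*.
Dual feasibility on the basic columns requires 1·y_steam + 5·y_labor = 36, 6·y_steam + 6·y_labor = 72.
Solving: y_steam = 6, y_labor = 6.
Reduced cost of twill: c₃ − yᵀa₃ = 16 − (6·1 + 6·2) = 16 − 18 = -2.

-2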